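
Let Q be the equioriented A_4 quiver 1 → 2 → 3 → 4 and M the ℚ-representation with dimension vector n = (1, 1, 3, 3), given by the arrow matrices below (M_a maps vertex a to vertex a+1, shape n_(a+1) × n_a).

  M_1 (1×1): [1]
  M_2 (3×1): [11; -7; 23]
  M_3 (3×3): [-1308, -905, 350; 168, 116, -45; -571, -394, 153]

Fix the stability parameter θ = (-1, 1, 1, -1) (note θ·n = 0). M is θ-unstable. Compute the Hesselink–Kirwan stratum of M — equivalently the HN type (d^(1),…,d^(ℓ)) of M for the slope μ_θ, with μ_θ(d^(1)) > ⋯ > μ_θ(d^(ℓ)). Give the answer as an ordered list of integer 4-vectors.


Interval decomposition of M: I[1,4], I[3,4]^2.
HN type (ℓ=3): μ^(1)=1/3; μ^(2)=0; μ^(3)=-1

((0, 1, 1, 1); (0, 0, 2, 2); (1, 0, 0, 0))


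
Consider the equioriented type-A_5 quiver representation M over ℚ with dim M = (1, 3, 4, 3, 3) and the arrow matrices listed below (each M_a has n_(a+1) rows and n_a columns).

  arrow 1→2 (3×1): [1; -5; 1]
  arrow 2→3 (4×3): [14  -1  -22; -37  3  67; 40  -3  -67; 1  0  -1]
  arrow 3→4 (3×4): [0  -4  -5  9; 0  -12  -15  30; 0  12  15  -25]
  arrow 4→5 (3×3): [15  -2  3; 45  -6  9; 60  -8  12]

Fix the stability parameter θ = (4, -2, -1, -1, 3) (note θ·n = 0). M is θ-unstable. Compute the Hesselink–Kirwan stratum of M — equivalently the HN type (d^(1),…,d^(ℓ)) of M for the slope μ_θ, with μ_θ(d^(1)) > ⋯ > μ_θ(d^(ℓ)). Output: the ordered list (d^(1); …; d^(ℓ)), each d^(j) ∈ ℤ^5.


Barcode: M ≅ I[1,3], I[2,4]^2, I[3,3], I[4,5], I[5,5]^2. HN layers by μ_θ (4 steps, strictly decreasing):
  μ^(1)=3; μ^(2)=1/3; μ^(3)=-1; μ^(4)=-2

((0, 0, 0, 0, 3); (1, 1, 1, 0, 0); (0, 0, 3, 3, 0); (0, 2, 0, 0, 0))


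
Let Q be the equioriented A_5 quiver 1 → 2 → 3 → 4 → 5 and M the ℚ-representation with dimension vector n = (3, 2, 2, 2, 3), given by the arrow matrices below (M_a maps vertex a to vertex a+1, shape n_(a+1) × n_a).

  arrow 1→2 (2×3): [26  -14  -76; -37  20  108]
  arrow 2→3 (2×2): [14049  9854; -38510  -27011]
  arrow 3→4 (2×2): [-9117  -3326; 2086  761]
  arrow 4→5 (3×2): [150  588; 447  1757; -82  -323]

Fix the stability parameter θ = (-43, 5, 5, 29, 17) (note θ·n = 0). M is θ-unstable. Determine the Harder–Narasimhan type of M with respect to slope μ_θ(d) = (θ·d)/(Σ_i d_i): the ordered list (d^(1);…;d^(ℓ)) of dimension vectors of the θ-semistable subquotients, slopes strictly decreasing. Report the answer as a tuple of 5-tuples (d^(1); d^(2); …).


Interval decomposition of M: I[1,1], I[1,5]^2, I[5,5].
HN type (ℓ=4): μ^(1)=23; μ^(2)=17; μ^(3)=5; μ^(4)=-43

((0, 0, 0, 2, 2); (0, 0, 0, 0, 1); (0, 2, 2, 0, 0); (3, 0, 0, 0, 0))


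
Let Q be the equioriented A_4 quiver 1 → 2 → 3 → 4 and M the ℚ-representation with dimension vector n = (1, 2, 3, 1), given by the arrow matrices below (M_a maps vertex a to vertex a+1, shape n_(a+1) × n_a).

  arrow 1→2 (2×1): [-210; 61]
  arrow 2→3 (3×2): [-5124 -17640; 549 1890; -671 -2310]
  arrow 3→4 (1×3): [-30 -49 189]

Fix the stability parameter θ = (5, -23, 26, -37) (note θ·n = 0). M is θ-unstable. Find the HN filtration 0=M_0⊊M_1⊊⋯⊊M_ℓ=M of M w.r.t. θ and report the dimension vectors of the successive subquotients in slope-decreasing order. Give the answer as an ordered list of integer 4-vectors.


Barcode: M ≅ I[1,2], I[2,3], I[3,3], I[3,4]. HN layers by μ_θ (4 steps, strictly decreasing):
  μ^(1)=26; μ^(2)=-11/2; μ^(3)=-9; μ^(4)=-23

((0, 0, 2, 0); (0, 0, 1, 1); (1, 1, 0, 0); (0, 1, 0, 0))


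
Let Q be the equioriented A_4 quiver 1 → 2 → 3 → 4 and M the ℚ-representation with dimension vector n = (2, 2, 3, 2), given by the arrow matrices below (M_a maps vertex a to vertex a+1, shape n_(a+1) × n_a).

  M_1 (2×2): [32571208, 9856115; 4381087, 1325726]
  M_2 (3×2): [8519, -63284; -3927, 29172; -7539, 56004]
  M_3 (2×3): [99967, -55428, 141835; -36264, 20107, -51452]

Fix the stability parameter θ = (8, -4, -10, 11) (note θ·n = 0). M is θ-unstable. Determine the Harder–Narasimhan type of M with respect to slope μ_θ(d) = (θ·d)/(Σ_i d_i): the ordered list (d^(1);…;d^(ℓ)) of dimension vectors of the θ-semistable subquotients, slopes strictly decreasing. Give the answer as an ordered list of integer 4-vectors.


Via rank(M_{q-1}∘⋯∘M_p): M ≅ I[1,2], I[1,4], I[3,3], I[3,4].
μ_θ-semistable layers: μ^(1)=11; μ^(2)=2; μ^(3)=-2; μ^(4)=-10

((0, 0, 0, 2); (1, 1, 0, 0); (1, 1, 1, 0); (0, 0, 2, 0))


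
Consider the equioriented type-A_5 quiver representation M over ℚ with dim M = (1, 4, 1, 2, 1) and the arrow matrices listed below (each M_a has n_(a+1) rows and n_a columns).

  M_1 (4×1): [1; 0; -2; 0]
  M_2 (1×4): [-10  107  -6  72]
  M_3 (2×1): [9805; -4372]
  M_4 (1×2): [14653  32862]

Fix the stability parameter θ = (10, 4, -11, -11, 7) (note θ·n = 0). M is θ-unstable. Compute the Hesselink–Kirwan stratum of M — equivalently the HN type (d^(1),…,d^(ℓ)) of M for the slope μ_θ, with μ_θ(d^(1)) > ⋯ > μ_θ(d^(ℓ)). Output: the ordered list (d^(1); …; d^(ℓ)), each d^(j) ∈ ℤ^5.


Barcode: M ≅ I[1,5], I[2,2]^3, I[4,4]. HN layers by μ_θ (4 steps, strictly decreasing):
  μ^(1)=7; μ^(2)=4; μ^(3)=-2; μ^(4)=-11

((0, 0, 0, 0, 1); (0, 3, 0, 0, 0); (1, 1, 1, 1, 0); (0, 0, 0, 1, 0))


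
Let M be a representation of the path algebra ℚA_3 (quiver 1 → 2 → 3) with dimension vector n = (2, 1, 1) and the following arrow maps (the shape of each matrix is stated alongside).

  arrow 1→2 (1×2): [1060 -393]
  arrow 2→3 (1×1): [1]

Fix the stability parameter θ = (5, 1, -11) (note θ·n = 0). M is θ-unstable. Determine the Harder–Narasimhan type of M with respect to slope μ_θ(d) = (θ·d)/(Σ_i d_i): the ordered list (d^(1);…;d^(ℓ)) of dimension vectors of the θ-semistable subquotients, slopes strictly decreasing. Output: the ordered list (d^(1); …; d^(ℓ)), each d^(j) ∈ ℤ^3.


Via rank(M_{q-1}∘⋯∘M_p): M ≅ I[1,1], I[1,3].
μ_θ-semistable layers: μ^(1)=5; μ^(2)=-5/3

((1, 0, 0); (1, 1, 1))


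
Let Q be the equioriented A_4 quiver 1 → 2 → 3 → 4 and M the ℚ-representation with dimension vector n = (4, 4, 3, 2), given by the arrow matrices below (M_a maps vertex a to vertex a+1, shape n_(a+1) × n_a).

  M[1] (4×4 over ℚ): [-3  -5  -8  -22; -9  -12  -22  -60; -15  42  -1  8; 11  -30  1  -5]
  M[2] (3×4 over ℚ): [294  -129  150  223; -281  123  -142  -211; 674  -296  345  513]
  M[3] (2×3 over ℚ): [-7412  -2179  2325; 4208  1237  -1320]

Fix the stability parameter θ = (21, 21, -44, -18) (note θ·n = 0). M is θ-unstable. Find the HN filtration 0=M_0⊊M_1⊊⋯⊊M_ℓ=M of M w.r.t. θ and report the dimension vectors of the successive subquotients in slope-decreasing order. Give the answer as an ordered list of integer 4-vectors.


Interval decomposition of M: I[1,2], I[1,3], I[1,4]^2.
HN type (ℓ=3): μ^(1)=21; μ^(2)=-2/3; μ^(3)=-5

((1, 1, 0, 0); (1, 1, 1, 0); (2, 2, 2, 2))


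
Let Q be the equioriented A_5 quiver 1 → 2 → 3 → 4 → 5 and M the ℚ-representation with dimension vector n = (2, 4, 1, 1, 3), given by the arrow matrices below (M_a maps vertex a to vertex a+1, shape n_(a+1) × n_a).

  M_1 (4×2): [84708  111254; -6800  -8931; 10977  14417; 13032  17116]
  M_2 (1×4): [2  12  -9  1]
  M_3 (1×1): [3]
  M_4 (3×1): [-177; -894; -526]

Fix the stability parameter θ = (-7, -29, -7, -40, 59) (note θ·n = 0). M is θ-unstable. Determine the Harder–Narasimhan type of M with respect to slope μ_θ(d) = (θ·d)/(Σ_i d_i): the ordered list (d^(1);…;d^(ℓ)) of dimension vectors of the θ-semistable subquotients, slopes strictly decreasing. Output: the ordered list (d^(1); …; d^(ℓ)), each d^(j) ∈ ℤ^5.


Barcode: M ≅ I[1,2], I[1,5], I[2,2]^2, I[5,5]^2. HN layers by μ_θ (4 steps, strictly decreasing):
  μ^(1)=59; μ^(2)=-18; μ^(3)=-83/4; μ^(4)=-29

((0, 0, 0, 0, 3); (1, 1, 0, 0, 0); (1, 1, 1, 1, 0); (0, 2, 0, 0, 0))


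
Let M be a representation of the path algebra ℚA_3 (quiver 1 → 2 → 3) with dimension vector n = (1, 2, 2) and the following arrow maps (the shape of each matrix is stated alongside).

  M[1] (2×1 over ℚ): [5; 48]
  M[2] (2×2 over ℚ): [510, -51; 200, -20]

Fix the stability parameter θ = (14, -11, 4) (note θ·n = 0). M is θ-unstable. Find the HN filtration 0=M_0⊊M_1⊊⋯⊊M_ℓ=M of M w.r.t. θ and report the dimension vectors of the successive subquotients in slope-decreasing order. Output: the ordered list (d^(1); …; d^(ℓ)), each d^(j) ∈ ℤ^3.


Interval decomposition of M: I[1,3], I[2,2], I[3,3].
HN type (ℓ=3): μ^(1)=4; μ^(2)=3/2; μ^(3)=-11

((0, 0, 2); (1, 1, 0); (0, 1, 0))


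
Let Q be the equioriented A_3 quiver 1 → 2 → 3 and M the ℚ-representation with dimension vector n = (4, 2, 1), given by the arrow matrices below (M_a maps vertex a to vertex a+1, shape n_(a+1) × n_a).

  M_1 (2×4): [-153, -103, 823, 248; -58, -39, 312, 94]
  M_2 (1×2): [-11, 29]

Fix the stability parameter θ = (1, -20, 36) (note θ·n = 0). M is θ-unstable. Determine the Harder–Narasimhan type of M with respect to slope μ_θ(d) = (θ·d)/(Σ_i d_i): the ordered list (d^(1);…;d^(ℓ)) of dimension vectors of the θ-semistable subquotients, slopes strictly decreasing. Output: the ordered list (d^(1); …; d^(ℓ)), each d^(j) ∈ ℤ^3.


Interval decomposition of M: I[1,1]^2, I[1,2], I[1,3].
HN type (ℓ=3): μ^(1)=36; μ^(2)=1; μ^(3)=-19/2

((0, 0, 1); (2, 0, 0); (2, 2, 0))


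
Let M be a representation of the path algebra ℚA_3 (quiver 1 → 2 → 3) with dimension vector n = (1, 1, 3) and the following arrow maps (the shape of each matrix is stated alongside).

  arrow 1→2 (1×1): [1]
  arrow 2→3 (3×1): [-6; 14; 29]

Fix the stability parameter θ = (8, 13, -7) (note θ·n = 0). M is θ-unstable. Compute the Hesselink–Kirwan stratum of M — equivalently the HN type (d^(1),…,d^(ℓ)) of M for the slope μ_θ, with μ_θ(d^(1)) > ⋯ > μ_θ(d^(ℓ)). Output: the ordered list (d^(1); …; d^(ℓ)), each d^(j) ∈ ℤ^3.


Interval decomposition of M: I[1,3], I[3,3]^2.
HN type (ℓ=2): μ^(1)=14/3; μ^(2)=-7

((1, 1, 1); (0, 0, 2))


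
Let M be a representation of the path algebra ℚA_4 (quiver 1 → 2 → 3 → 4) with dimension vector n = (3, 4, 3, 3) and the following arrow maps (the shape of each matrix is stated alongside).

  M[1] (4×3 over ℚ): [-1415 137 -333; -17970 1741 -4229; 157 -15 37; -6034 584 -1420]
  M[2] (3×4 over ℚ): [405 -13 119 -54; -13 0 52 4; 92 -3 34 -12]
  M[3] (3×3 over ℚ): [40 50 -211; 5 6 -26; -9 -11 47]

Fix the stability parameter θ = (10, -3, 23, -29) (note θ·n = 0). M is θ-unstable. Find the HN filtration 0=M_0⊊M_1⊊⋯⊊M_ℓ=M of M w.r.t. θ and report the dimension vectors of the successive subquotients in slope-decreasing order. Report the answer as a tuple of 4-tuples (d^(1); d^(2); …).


Via rank(M_{q-1}∘⋯∘M_p): M ≅ I[1,4]^3, I[2,2].
μ_θ-semistable layers: μ^(1)=1/4; μ^(2)=-3

((3, 3, 3, 3); (0, 1, 0, 0))


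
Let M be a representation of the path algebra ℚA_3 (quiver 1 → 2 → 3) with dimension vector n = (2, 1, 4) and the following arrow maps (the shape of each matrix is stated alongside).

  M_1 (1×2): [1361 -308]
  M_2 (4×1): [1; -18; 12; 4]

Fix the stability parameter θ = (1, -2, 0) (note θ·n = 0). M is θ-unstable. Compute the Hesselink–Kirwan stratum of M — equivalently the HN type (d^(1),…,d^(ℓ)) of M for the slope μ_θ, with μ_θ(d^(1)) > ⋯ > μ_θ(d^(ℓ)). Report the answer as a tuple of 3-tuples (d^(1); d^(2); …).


Barcode: M ≅ I[1,1], I[1,3], I[3,3]^3. HN layers by μ_θ (3 steps, strictly decreasing):
  μ^(1)=1; μ^(2)=0; μ^(3)=-1/2

((1, 0, 0); (0, 0, 4); (1, 1, 0))


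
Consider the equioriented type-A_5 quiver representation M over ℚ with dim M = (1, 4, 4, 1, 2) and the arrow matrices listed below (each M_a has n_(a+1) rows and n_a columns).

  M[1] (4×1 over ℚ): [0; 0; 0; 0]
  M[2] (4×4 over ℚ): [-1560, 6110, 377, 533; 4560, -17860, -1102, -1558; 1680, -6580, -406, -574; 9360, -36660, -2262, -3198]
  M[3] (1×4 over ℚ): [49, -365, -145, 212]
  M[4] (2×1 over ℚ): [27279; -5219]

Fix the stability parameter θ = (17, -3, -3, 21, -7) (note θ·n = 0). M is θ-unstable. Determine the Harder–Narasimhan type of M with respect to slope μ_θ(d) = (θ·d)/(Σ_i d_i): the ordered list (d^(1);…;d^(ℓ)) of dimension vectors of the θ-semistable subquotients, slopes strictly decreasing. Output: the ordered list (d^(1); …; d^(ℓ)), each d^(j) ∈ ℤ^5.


Via rank(M_{q-1}∘⋯∘M_p): M ≅ I[1,1], I[2,2]^3, I[2,5], I[3,3]^3, I[5,5].
μ_θ-semistable layers: μ^(1)=17; μ^(2)=7; μ^(3)=-3; μ^(4)=-7

((1, 0, 0, 0, 0); (0, 0, 0, 1, 1); (0, 4, 4, 0, 0); (0, 0, 0, 0, 1))


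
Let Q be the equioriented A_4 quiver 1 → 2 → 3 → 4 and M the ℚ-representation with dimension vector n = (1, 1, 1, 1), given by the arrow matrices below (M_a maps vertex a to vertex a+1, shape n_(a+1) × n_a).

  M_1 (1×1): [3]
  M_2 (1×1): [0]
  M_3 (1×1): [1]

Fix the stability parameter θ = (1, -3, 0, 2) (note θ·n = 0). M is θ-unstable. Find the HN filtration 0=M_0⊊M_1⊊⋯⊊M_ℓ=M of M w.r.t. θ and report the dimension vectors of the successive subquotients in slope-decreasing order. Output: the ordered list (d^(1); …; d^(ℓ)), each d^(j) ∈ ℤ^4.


Interval decomposition of M: I[1,2], I[3,4].
HN type (ℓ=3): μ^(1)=2; μ^(2)=0; μ^(3)=-1

((0, 0, 0, 1); (0, 0, 1, 0); (1, 1, 0, 0))


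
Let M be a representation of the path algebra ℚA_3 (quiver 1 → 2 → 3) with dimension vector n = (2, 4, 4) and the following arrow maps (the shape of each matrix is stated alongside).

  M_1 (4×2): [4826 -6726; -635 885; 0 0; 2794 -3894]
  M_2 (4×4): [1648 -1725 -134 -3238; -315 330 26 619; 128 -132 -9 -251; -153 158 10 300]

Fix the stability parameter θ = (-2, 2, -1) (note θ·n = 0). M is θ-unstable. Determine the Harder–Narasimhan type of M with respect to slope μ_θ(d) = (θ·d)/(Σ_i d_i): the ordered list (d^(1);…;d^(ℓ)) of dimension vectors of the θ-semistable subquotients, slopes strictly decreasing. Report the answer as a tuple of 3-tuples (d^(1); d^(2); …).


Via rank(M_{q-1}∘⋯∘M_p): M ≅ I[1,1], I[1,3], I[2,3]^3.
μ_θ-semistable layers: μ^(1)=1/2; μ^(2)=-2

((0, 4, 4); (2, 0, 0))


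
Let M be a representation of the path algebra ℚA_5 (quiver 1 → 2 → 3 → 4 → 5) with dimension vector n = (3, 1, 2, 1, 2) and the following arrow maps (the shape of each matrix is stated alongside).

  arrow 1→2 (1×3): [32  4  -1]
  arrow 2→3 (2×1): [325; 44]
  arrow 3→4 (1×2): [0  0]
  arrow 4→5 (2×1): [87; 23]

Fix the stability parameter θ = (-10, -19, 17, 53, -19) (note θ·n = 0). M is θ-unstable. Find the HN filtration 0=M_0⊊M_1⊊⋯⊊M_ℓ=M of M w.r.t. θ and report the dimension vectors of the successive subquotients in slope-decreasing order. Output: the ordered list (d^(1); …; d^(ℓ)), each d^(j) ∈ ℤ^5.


Via rank(M_{q-1}∘⋯∘M_p): M ≅ I[1,1]^2, I[1,3], I[3,3], I[4,5], I[5,5].
μ_θ-semistable layers: μ^(1)=17; μ^(2)=-10; μ^(3)=-29/2; μ^(4)=-19

((0, 0, 2, 1, 1); (2, 0, 0, 0, 0); (1, 1, 0, 0, 0); (0, 0, 0, 0, 1))


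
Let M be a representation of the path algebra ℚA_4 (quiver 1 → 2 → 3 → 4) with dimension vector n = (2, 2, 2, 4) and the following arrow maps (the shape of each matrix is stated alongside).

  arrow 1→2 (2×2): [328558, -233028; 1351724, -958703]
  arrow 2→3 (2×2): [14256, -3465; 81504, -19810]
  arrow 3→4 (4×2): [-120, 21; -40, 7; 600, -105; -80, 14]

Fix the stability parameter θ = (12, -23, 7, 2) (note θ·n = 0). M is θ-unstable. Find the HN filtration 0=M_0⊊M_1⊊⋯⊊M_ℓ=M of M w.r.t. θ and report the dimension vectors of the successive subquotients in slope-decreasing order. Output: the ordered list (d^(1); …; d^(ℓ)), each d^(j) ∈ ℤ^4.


Via rank(M_{q-1}∘⋯∘M_p): M ≅ I[1,2], I[1,4], I[3,3], I[4,4]^3.
μ_θ-semistable layers: μ^(1)=7; μ^(2)=9/2; μ^(3)=2; μ^(4)=-11/2

((0, 0, 1, 0); (0, 0, 1, 1); (0, 0, 0, 3); (2, 2, 0, 0))


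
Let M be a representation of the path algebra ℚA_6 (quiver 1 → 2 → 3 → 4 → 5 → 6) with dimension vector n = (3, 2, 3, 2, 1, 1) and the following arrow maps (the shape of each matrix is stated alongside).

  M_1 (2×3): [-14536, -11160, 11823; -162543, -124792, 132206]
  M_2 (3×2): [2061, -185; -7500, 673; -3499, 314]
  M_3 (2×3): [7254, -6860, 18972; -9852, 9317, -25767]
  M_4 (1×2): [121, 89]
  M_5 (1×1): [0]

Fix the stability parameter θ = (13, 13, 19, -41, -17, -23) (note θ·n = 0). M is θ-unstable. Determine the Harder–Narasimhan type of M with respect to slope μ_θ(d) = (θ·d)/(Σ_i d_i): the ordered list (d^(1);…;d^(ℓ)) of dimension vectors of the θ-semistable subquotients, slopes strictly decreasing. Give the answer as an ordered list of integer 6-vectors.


Barcode: M ≅ I[1,1], I[1,3], I[1,5], I[3,4], I[6,6]. HN layers by μ_θ (5 steps, strictly decreasing):
  μ^(1)=19; μ^(2)=13; μ^(3)=-13/5; μ^(4)=-11; μ^(5)=-23

((0, 0, 1, 0, 0, 0); (2, 1, 0, 0, 0, 0); (1, 1, 1, 1, 1, 0); (0, 0, 1, 1, 0, 0); (0, 0, 0, 0, 0, 1))


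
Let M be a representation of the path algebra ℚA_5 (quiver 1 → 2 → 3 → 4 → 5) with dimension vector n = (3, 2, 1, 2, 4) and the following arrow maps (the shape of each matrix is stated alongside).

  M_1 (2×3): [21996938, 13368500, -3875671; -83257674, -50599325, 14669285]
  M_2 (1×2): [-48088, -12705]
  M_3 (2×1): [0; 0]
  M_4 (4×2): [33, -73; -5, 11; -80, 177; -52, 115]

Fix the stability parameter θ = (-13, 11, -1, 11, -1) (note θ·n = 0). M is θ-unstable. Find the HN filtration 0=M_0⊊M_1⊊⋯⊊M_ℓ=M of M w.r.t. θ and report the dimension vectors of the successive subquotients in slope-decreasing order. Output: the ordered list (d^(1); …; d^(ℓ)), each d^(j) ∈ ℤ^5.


Interval decomposition of M: I[1,1], I[1,2], I[1,3], I[4,5]^2, I[5,5]^2.
HN type (ℓ=4): μ^(1)=11; μ^(2)=5; μ^(3)=-1; μ^(4)=-13

((0, 1, 0, 0, 0); (0, 1, 1, 2, 2); (0, 0, 0, 0, 2); (3, 0, 0, 0, 0))


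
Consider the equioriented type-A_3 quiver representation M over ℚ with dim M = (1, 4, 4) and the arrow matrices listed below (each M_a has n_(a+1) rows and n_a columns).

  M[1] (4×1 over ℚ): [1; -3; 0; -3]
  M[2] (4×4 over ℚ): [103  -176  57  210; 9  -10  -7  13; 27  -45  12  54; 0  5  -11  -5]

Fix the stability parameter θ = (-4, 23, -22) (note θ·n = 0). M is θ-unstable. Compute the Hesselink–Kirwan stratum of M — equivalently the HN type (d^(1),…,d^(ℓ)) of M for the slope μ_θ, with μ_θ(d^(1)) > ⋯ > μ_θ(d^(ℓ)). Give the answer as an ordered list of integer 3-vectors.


Barcode: M ≅ I[1,3], I[2,2], I[2,3]^2, I[3,3]. HN layers by μ_θ (4 steps, strictly decreasing):
  μ^(1)=23; μ^(2)=1/2; μ^(3)=-4; μ^(4)=-22

((0, 1, 0); (0, 3, 3); (1, 0, 0); (0, 0, 1))


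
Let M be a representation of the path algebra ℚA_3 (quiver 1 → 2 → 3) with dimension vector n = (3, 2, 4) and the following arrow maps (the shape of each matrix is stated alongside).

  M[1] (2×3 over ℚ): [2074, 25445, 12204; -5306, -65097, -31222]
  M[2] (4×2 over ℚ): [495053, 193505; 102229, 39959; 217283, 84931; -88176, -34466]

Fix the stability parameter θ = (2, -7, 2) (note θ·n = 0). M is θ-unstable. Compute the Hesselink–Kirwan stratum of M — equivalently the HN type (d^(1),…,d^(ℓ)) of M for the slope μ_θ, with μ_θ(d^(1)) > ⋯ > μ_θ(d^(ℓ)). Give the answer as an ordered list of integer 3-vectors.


Barcode: M ≅ I[1,1], I[1,3]^2, I[3,3]^2. HN layers by μ_θ (2 steps, strictly decreasing):
  μ^(1)=2; μ^(2)=-5/2

((1, 0, 4); (2, 2, 0))


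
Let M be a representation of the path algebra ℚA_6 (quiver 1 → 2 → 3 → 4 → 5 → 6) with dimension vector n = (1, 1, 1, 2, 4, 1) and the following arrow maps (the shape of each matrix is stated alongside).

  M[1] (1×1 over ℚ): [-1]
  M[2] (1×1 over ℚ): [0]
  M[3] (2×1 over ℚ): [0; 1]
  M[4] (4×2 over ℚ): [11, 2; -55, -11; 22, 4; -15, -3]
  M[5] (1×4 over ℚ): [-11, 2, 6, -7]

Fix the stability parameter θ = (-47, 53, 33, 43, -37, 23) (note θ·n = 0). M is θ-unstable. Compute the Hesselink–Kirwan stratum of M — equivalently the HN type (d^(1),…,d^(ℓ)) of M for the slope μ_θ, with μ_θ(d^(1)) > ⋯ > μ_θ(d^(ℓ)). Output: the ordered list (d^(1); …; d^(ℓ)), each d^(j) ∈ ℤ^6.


Barcode: M ≅ I[1,2], I[3,6], I[4,5], I[5,5]^2. HN layers by μ_θ (6 steps, strictly decreasing):
  μ^(1)=53; μ^(2)=23; μ^(3)=13; μ^(4)=3; μ^(5)=-37; μ^(6)=-47

((0, 1, 0, 0, 0, 0); (0, 0, 0, 0, 0, 1); (0, 0, 1, 1, 1, 0); (0, 0, 0, 1, 1, 0); (0, 0, 0, 0, 2, 0); (1, 0, 0, 0, 0, 0))


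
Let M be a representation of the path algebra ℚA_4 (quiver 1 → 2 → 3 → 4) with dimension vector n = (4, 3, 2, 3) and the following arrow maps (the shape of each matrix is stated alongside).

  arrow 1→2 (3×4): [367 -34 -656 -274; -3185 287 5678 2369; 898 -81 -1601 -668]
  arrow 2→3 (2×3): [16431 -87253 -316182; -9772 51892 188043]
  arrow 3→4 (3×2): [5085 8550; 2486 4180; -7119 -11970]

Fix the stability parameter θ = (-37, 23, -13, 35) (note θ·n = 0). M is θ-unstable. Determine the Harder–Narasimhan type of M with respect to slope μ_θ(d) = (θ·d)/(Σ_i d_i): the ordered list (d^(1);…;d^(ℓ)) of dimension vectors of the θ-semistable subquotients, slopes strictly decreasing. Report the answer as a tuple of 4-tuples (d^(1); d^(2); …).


Via rank(M_{q-1}∘⋯∘M_p): M ≅ I[1,1], I[1,2], I[1,3], I[1,4], I[4,4]^2.
μ_θ-semistable layers: μ^(1)=35; μ^(2)=23; μ^(3)=5; μ^(4)=-37

((0, 0, 0, 3); (0, 1, 0, 0); (0, 2, 2, 0); (4, 0, 0, 0))


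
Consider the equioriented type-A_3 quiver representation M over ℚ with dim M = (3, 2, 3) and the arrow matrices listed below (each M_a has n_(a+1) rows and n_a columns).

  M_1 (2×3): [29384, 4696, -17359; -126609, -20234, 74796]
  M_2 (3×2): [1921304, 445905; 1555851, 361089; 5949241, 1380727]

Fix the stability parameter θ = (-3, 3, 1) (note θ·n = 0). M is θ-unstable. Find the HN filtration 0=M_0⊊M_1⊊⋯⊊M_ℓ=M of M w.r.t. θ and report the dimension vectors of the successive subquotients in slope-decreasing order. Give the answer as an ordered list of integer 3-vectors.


Barcode: M ≅ I[1,1], I[1,3]^2, I[3,3]. HN layers by μ_θ (3 steps, strictly decreasing):
  μ^(1)=2; μ^(2)=1; μ^(3)=-3

((0, 2, 2); (0, 0, 1); (3, 0, 0))


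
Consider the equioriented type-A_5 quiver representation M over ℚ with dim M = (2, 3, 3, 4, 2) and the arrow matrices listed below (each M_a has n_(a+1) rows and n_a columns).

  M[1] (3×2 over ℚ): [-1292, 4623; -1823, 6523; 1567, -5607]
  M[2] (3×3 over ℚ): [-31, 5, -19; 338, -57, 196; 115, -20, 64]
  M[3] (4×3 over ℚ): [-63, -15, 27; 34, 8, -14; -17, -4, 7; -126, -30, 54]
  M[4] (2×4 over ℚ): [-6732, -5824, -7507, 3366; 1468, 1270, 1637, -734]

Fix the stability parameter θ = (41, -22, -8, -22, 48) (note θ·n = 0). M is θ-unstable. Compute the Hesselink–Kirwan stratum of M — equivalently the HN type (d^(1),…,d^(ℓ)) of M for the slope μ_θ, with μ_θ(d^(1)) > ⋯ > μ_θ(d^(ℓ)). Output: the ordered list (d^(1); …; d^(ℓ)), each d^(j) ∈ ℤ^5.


Via rank(M_{q-1}∘⋯∘M_p): M ≅ I[1,3], I[1,4], I[2,5], I[4,4], I[4,5].
μ_θ-semistable layers: μ^(1)=48; μ^(2)=11/3; μ^(3)=-11/4; μ^(4)=-15; μ^(5)=-22

((0, 0, 0, 0, 2); (1, 1, 1, 0, 0); (1, 1, 1, 1, 0); (0, 0, 1, 1, 0); (0, 1, 0, 2, 0))


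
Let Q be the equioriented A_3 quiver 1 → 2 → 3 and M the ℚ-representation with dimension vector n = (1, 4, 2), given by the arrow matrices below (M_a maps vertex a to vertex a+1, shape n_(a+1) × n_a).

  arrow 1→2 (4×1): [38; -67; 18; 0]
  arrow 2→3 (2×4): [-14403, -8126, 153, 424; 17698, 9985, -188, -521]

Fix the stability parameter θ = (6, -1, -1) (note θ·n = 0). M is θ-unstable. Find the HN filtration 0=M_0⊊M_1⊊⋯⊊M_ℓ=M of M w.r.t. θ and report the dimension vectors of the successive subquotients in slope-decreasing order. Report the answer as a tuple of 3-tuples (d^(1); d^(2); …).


Interval decomposition of M: I[1,3], I[2,2]^2, I[2,3].
HN type (ℓ=2): μ^(1)=4/3; μ^(2)=-1

((1, 1, 1); (0, 3, 1))


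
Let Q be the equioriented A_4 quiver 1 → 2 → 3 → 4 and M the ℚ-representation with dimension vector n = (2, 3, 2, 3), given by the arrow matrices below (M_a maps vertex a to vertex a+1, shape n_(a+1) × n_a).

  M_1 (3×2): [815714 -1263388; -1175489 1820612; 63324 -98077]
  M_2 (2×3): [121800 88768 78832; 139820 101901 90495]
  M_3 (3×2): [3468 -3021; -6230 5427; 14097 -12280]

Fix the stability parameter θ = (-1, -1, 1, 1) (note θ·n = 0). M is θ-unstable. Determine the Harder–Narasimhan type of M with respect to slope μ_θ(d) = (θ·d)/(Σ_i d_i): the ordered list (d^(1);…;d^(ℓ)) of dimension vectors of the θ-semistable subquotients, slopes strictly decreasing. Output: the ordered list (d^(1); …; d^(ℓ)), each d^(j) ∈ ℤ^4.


Barcode: M ≅ I[1,2], I[1,4], I[2,4], I[4,4]. HN layers by μ_θ (2 steps, strictly decreasing):
  μ^(1)=1; μ^(2)=-1

((0, 0, 2, 3); (2, 3, 0, 0))


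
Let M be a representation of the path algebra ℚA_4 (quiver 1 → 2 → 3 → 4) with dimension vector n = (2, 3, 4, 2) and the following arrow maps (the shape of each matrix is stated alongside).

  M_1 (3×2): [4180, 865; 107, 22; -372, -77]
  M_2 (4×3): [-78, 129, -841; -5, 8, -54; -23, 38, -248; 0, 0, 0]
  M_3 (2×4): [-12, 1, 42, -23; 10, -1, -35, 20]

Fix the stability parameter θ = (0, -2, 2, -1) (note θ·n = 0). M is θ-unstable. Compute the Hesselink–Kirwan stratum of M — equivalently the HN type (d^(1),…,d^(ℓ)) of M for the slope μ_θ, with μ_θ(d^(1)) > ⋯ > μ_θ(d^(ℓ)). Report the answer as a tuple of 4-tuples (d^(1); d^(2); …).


Barcode: M ≅ I[1,3], I[1,4], I[2,2], I[3,3], I[3,4]. HN layers by μ_θ (4 steps, strictly decreasing):
  μ^(1)=2; μ^(2)=1/2; μ^(3)=-1; μ^(4)=-2

((0, 0, 2, 0); (0, 0, 2, 2); (2, 2, 0, 0); (0, 1, 0, 0))


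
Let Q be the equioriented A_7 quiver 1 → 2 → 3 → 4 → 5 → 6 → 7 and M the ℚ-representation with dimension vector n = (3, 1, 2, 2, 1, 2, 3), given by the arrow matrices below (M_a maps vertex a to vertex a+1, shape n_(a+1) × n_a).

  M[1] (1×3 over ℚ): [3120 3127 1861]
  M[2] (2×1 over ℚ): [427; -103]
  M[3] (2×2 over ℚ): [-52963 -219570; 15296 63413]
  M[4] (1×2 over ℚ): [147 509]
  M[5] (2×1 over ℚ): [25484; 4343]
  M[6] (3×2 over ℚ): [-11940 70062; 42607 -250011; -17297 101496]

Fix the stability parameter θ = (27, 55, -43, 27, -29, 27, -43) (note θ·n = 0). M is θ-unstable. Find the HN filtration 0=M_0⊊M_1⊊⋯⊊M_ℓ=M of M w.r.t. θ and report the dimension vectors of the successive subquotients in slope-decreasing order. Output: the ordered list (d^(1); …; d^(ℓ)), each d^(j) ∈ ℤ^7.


Interval decomposition of M: I[1,1]^2, I[1,4], I[3,7], I[6,7], I[7,7].
HN type (ℓ=5): μ^(1)=27; μ^(2)=13; μ^(3)=-9/2; μ^(4)=-8; μ^(5)=-43

((2, 0, 0, 1, 0, 0, 0); (1, 1, 1, 0, 0, 0, 0); (0, 0, 0, 1, 1, 1, 1); (0, 0, 0, 0, 0, 1, 1); (0, 0, 1, 0, 0, 0, 1))


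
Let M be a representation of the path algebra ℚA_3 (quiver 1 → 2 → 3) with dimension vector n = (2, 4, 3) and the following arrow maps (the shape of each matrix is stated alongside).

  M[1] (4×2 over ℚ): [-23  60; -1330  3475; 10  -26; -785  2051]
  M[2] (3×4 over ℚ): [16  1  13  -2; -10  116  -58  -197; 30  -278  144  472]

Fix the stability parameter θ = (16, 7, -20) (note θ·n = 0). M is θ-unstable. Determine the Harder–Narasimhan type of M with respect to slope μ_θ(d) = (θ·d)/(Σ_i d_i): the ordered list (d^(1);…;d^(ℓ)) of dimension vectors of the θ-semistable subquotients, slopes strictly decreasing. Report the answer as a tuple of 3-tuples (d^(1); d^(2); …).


Via rank(M_{q-1}∘⋯∘M_p): M ≅ I[1,3]^2, I[2,2], I[2,3].
μ_θ-semistable layers: μ^(1)=7; μ^(2)=1; μ^(3)=-13/2

((0, 1, 0); (2, 2, 2); (0, 1, 1))


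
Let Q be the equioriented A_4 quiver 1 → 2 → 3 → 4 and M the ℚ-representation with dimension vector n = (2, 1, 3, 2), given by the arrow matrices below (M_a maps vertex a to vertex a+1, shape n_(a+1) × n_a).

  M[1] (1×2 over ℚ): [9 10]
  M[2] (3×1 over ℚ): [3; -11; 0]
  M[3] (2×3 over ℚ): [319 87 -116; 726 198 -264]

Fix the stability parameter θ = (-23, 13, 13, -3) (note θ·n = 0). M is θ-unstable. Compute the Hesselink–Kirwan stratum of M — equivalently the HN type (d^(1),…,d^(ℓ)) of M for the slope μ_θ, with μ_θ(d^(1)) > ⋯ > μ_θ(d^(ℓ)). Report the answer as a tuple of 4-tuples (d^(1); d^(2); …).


Barcode: M ≅ I[1,1], I[1,3], I[3,3], I[3,4], I[4,4]. HN layers by μ_θ (4 steps, strictly decreasing):
  μ^(1)=13; μ^(2)=5; μ^(3)=-3; μ^(4)=-23

((0, 1, 2, 0); (0, 0, 1, 1); (0, 0, 0, 1); (2, 0, 0, 0))


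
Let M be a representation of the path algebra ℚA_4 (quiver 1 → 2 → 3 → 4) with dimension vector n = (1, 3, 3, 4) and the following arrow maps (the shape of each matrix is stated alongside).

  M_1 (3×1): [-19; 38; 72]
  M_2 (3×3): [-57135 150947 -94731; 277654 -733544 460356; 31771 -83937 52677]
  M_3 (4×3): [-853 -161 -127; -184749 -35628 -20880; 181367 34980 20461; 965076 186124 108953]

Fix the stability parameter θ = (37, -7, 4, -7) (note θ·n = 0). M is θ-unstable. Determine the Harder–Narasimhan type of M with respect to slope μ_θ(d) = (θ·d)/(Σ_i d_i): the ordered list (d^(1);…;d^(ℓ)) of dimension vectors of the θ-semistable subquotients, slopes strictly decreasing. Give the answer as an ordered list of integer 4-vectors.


Via rank(M_{q-1}∘⋯∘M_p): M ≅ I[1,4], I[2,2], I[2,4], I[3,4], I[4,4].
μ_θ-semistable layers: μ^(1)=27/4; μ^(2)=-3/2; μ^(3)=-7

((1, 1, 1, 1); (0, 0, 2, 2); (0, 2, 0, 1))


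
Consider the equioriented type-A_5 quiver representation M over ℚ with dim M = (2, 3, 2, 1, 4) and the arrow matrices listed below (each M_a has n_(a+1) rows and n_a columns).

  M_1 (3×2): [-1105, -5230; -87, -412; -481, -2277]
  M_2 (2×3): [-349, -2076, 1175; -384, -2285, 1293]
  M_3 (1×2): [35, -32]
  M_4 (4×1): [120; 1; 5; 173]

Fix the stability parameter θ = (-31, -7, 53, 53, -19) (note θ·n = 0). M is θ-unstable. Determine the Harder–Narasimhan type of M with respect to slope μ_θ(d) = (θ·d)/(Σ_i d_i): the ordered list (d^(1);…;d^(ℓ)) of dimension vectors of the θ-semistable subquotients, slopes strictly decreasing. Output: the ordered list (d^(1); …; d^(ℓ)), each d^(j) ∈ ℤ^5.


Interval decomposition of M: I[1,3], I[1,5], I[2,2], I[5,5]^3.
HN type (ℓ=5): μ^(1)=53; μ^(2)=29; μ^(3)=-7; μ^(4)=-19; μ^(5)=-31

((0, 0, 1, 0, 0); (0, 0, 1, 1, 1); (0, 3, 0, 0, 0); (0, 0, 0, 0, 3); (2, 0, 0, 0, 0))


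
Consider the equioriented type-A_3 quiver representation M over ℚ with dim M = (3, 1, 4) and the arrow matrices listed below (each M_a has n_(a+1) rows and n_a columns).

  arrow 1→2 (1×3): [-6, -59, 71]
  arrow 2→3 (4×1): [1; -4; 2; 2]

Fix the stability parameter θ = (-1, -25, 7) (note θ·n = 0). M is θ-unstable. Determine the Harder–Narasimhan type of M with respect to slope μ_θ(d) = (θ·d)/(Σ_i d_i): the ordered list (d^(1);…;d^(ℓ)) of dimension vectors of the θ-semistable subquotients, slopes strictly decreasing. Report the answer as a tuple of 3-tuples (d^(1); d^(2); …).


Via rank(M_{q-1}∘⋯∘M_p): M ≅ I[1,1]^2, I[1,3], I[3,3]^3.
μ_θ-semistable layers: μ^(1)=7; μ^(2)=-1; μ^(3)=-13

((0, 0, 4); (2, 0, 0); (1, 1, 0))


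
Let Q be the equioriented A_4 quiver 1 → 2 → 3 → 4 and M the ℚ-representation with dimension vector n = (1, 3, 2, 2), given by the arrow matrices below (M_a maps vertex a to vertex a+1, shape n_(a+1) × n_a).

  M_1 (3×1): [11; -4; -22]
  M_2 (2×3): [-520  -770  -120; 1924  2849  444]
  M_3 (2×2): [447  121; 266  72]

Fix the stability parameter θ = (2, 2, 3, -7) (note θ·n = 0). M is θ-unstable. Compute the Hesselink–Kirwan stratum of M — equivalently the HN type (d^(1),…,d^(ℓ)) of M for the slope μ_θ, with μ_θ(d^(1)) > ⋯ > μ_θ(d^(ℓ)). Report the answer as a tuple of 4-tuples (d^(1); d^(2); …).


Via rank(M_{q-1}∘⋯∘M_p): M ≅ I[1,2], I[2,2], I[2,4], I[3,4].
μ_θ-semistable layers: μ^(1)=2; μ^(2)=-2/3; μ^(3)=-2

((1, 2, 0, 0); (0, 1, 1, 1); (0, 0, 1, 1))


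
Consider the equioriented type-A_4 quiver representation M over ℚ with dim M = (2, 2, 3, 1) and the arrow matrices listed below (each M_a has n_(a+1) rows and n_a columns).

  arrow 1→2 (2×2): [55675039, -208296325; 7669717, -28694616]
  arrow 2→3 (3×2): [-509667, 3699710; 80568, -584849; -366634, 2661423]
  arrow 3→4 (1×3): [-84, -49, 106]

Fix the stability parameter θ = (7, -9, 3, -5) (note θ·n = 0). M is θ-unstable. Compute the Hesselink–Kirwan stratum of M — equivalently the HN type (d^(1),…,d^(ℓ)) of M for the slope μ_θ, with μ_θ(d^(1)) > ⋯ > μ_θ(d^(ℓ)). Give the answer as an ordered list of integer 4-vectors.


Interval decomposition of M: I[1,3], I[1,4], I[3,3].
HN type (ℓ=2): μ^(1)=3; μ^(2)=-1

((0, 0, 2, 0); (2, 2, 1, 1))


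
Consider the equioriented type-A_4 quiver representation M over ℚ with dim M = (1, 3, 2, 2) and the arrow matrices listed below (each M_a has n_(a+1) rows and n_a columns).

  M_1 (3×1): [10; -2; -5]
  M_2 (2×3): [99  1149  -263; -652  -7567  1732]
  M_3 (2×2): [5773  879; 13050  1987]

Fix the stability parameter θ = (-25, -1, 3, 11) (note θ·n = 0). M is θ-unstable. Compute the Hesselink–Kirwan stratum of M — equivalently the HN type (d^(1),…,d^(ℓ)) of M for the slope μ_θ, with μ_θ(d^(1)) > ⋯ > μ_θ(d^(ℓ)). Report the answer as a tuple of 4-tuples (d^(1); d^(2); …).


Barcode: M ≅ I[1,4], I[2,2], I[2,4]. HN layers by μ_θ (4 steps, strictly decreasing):
  μ^(1)=11; μ^(2)=3; μ^(3)=-1; μ^(4)=-25

((0, 0, 0, 2); (0, 0, 2, 0); (0, 3, 0, 0); (1, 0, 0, 0))


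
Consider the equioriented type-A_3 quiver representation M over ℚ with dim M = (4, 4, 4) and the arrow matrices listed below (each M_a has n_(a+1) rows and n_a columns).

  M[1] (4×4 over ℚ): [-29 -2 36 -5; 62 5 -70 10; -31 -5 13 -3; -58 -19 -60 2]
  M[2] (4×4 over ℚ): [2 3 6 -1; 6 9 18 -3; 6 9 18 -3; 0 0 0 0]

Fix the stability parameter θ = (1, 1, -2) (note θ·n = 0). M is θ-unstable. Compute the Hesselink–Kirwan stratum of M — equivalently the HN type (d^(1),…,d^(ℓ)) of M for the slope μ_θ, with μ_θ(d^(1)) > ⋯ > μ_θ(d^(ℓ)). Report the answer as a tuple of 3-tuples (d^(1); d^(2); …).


Barcode: M ≅ I[1,1], I[1,2]^3, I[2,3], I[3,3]^3. HN layers by μ_θ (3 steps, strictly decreasing):
  μ^(1)=1; μ^(2)=-1/2; μ^(3)=-2

((4, 3, 0); (0, 1, 1); (0, 0, 3))


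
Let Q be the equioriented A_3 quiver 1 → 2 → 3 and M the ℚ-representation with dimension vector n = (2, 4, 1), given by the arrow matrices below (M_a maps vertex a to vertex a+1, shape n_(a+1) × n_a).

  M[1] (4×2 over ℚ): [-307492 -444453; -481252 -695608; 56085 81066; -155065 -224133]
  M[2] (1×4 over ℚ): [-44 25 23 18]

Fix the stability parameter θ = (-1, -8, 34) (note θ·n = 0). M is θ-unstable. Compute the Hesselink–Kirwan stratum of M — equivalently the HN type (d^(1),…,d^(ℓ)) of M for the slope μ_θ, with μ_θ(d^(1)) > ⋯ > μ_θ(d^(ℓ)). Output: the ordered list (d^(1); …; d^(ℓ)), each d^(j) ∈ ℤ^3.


Barcode: M ≅ I[1,2], I[1,3], I[2,2]^2. HN layers by μ_θ (3 steps, strictly decreasing):
  μ^(1)=34; μ^(2)=-9/2; μ^(3)=-8

((0, 0, 1); (2, 2, 0); (0, 2, 0))


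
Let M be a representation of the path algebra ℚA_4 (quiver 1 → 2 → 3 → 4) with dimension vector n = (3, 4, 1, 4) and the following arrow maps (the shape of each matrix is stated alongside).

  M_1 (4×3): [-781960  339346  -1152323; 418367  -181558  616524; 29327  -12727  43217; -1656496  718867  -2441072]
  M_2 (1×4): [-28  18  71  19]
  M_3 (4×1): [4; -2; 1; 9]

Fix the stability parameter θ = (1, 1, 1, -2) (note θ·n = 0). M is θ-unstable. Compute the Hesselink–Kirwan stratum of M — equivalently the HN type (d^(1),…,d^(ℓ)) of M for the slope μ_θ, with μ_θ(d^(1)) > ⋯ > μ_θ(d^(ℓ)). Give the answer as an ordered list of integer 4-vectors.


Barcode: M ≅ I[1,2]^2, I[1,4], I[2,2], I[4,4]^3. HN layers by μ_θ (3 steps, strictly decreasing):
  μ^(1)=1; μ^(2)=1/4; μ^(3)=-2

((2, 3, 0, 0); (1, 1, 1, 1); (0, 0, 0, 3))


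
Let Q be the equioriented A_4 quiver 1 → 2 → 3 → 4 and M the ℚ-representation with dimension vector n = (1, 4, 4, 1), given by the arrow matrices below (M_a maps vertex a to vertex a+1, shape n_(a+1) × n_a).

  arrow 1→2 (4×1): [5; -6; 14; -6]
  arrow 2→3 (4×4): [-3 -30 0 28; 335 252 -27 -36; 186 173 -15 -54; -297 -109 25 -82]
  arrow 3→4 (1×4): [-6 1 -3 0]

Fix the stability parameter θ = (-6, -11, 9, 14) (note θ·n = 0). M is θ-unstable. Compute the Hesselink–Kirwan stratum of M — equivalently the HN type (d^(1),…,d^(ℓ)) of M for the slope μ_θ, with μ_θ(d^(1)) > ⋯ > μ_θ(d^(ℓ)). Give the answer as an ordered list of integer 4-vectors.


Barcode: M ≅ I[1,4], I[2,3]^3. HN layers by μ_θ (4 steps, strictly decreasing):
  μ^(1)=14; μ^(2)=9; μ^(3)=-17/2; μ^(4)=-11

((0, 0, 0, 1); (0, 0, 4, 0); (1, 1, 0, 0); (0, 3, 0, 0))


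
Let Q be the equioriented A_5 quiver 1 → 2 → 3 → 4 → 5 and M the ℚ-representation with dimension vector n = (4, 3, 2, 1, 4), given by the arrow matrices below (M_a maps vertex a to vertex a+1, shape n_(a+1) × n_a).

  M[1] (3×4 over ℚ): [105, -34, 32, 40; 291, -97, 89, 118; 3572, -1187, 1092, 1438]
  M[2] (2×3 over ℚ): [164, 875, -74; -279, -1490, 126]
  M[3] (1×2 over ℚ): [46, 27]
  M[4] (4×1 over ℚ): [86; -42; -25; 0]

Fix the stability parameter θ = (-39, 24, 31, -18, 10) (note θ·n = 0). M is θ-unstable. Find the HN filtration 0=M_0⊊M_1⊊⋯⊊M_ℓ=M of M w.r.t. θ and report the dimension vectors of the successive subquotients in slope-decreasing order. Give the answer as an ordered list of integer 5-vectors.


Via rank(M_{q-1}∘⋯∘M_p): M ≅ I[1,1], I[1,2], I[1,3], I[1,5], I[5,5]^3.
μ_θ-semistable layers: μ^(1)=31; μ^(2)=24; μ^(3)=47/4; μ^(4)=10; μ^(5)=-39

((0, 0, 1, 0, 0); (0, 2, 0, 0, 0); (0, 1, 1, 1, 1); (0, 0, 0, 0, 3); (4, 0, 0, 0, 0))


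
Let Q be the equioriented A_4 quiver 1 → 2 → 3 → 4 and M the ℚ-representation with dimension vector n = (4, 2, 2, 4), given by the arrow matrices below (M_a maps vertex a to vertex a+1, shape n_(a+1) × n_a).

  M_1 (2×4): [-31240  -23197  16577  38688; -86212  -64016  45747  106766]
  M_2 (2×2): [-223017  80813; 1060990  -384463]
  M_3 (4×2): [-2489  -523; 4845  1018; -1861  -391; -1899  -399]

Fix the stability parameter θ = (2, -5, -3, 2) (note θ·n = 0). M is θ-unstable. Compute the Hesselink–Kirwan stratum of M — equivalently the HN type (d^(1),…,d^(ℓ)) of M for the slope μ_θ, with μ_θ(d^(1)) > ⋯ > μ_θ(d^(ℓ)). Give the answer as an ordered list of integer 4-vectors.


Via rank(M_{q-1}∘⋯∘M_p): M ≅ I[1,1]^2, I[1,4]^2, I[4,4]^2.
μ_θ-semistable layers: μ^(1)=2; μ^(2)=-2

((2, 0, 0, 4); (2, 2, 2, 0))


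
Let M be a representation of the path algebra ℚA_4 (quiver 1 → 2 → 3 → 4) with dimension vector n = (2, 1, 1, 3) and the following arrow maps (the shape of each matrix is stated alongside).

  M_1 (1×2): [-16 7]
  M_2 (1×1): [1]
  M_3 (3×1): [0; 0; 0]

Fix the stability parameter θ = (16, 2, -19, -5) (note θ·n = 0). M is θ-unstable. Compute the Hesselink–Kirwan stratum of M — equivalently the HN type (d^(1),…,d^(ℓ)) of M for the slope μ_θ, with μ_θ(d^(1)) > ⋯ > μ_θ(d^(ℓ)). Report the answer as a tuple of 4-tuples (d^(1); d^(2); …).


Barcode: M ≅ I[1,1], I[1,3], I[4,4]^3. HN layers by μ_θ (3 steps, strictly decreasing):
  μ^(1)=16; μ^(2)=-1/3; μ^(3)=-5

((1, 0, 0, 0); (1, 1, 1, 0); (0, 0, 0, 3))


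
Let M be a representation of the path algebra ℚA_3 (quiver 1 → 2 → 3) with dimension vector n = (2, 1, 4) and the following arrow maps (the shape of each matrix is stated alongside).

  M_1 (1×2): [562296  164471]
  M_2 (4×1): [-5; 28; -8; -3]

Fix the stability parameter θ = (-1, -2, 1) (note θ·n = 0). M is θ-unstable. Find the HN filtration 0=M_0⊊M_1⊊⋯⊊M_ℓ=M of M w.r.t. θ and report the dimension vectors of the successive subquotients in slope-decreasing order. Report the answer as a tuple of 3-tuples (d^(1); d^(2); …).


Via rank(M_{q-1}∘⋯∘M_p): M ≅ I[1,1], I[1,3], I[3,3]^3.
μ_θ-semistable layers: μ^(1)=1; μ^(2)=-1; μ^(3)=-3/2

((0, 0, 4); (1, 0, 0); (1, 1, 0))
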